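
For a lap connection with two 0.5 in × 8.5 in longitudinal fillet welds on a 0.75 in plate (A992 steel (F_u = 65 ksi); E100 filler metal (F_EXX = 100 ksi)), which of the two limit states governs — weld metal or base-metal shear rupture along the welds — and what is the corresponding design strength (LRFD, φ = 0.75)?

φR_n ≈ 270 kip (weld metal governs)

t_e = 0.707 × 0.5 = 0.3535 in; L = 17 in.
Weld metal: φR_n = 0.75 × 0.6 × 100 × 0.3535 × 17 = 270.4 kip.
Base metal (shear rupture): φR_n = 0.75 × 0.6 × 65 × 0.75 × 17 = 372.9 kip.
Governing: weld metal.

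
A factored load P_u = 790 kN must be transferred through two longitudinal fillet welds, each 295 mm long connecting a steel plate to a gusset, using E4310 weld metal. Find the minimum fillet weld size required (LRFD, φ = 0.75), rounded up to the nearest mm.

w = 10 mm

E43XX → F_EXX = 430 MPa.
Total weld length L = 590 mm.
Required throat t_e = P_u / (φ × 0.6 F_EXX × L) = 790 / (0.75 × 0.6 × 430 × 590 × 10⁻³) = 6.92 mm.
Required leg w = t_e / 0.707 = 9.788 mm → use 10 mm.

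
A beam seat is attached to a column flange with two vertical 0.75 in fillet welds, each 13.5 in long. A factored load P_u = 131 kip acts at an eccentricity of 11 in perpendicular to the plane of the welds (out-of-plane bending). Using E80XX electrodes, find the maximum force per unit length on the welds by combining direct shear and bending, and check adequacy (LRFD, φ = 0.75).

E80XX → F_EXX = 80 ksi.
L_w = 2 × 13.5 = 27 in; section modulus (unit throat) S = 2 × L²/6 = 60.75 in².
Direct shear f_v = P/L_w = 131/27 = 4.852 kip/in.
Moment M = P × e = 131 × 11 = 1441 kip·in; bending f_b = M/S = 23.72 kip/in.
f_max = √(f_v² + f_b²) = √(4.852² + 23.72²) = 24.21 kip/in.
φr_n = 0.75 × 0.6 × 80 × (0.707 × 0.75) = 19.09 kip/in → NOT adequate.

f_max ≈ 24.2 kip/in; NOT adequate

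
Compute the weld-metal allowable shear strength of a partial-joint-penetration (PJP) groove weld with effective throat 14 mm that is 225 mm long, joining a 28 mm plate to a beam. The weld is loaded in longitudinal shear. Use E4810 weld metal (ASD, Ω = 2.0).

R_n/Ω ≈ 454 kN

E48XX → F_EXX = 480 MPa.
Effective throat (given) t_e = 14 mm.
A_we = 14 × 225 = 3150 mm².
F_nw = 0.6 F_EXX = 288 MPa.
R_n/Ω = (288 × 3150) / 2.0 × 10⁻³ = 453.6 kN.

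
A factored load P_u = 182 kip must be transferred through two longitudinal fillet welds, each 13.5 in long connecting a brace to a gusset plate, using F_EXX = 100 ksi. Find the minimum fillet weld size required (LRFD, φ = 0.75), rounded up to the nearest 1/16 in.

w = 1/4 in

Total weld length L = 27 in.
Required throat t_e = P_u / (φ × 0.6 F_EXX × L) = 182 / (0.75 × 0.6 × 100 × 27) = 0.1498 in.
Required leg w = t_e / 0.707 = 0.2119 in → use 1/4 in.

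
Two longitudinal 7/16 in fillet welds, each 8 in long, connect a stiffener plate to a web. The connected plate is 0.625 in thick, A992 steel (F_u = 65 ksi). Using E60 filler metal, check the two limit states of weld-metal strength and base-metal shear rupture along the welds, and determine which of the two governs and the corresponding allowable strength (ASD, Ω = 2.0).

R_n/Ω ≈ 89.1 kips (weld metal governs)

E60XX → F_EXX = 60 ksi.
t_e = 0.707 × 0.4375 = 0.3093 in; L = 16 in.
Weld metal: R_n/Ω = (1/2.0) × 0.6 × 60 × 0.3093 × 16 = 89.08 kips.
Base metal (shear rupture): R_n/Ω = (1/2.0) × 0.6 × 65 × 0.625 × 16 = 195 kips.
Governing: weld metal.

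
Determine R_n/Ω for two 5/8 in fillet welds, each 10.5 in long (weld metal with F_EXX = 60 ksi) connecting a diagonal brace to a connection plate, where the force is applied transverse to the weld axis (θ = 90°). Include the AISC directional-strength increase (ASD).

R_n/Ω ≈ 251 kips

t_e = 0.707 × 0.625 = 0.4419 in; A_we = 0.4419 × 21 = 9.279 in².
Directional factor: 1.0 + 0.5 sin^1.5(90°) = 1.5.
F_nw = 0.6 × 60 × 1.5 = 54 ksi.
R_n/Ω = (54 × 9.279) / 2.0 = 250.5 kips.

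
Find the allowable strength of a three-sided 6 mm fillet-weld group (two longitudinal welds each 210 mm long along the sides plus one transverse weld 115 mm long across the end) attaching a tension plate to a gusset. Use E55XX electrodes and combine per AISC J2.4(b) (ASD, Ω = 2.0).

E55XX → F_EXX = 550 MPa.
t_e = 0.707 × 6 = 4.242 mm.
R_nwl = 0.6 × 550 × 4.242 × 420 × 10⁻³ = 587.9 kN (longitudinal, 2 welds).
R_nwt = 0.6 × 550 × 4.242 × 115 × 10⁻³ = 161 kN (transverse, base value).
(i) R_nwl + R_nwt = 748.9 kN; (ii) 0.85 R_nwl + 1.5 R_nwt = 741.2 kN.
R_n = max = 748.9 kN [governs: (i)]; R_n/Ω = 374.5 kN.

R_n/Ω ≈ 374 kN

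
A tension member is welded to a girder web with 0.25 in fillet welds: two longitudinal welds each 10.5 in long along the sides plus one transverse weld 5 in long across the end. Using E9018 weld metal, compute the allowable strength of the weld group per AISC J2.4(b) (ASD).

R_n/Ω ≈ 124 kip

E90XX → F_EXX = 90 ksi.
t_e = 0.707 × 0.25 = 0.1767 in.
R_nwl = 0.6 × 90 × 0.1767 × 21 = 200.4 kip (longitudinal, 2 welds).
R_nwt = 0.6 × 90 × 0.1767 × 5 = 47.72 kip (transverse, base value).
(i) R_nwl + R_nwt = 248.2 kip; (ii) 0.85 R_nwl + 1.5 R_nwt = 242 kip.
R_n = max = 248.2 kip [governs: (i)]; R_n/Ω = 124.1 kip.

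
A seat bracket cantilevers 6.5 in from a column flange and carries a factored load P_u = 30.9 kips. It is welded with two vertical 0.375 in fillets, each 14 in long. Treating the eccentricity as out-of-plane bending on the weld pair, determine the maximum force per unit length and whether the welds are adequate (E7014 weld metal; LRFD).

f_max ≈ 3.27 kip/in; adequate

E70XX → F_EXX = 70 ksi.
L_w = 2 × 14 = 28 in; section modulus (unit throat) S = 2 × L²/6 = 65.33 in².
Direct shear f_v = P/L_w = 30.9/28 = 1.104 kip/in.
Moment M = P × e = 30.9 × 6.5 = 200.85 kip·in; bending f_b = M/S = 3.074 kip/in.
f_max = √(f_v² + f_b²) = √(1.104² + 3.074²) = 3.266 kip/in.
φr_n = 0.75 × 0.6 × 70 × (0.707 × 0.375) = 8.351 kip/in → adequate.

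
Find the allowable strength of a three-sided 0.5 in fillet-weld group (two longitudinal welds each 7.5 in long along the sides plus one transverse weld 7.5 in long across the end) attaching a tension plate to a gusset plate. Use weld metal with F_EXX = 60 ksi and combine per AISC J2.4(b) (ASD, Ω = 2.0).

R_n/Ω ≈ 153 kip

t_e = 0.707 × 0.5 = 0.3535 in.
R_nwl = 0.6 × 60 × 0.3535 × 15 = 190.9 kip (longitudinal, 2 welds).
R_nwt = 0.6 × 60 × 0.3535 × 7.5 = 95.44 kip (transverse, base value).
(i) R_nwl + R_nwt = 286.3 kip; (ii) 0.85 R_nwl + 1.5 R_nwt = 305.4 kip.
R_n = max = 305.4 kip [governs: (ii)]; R_n/Ω = 152.7 kip.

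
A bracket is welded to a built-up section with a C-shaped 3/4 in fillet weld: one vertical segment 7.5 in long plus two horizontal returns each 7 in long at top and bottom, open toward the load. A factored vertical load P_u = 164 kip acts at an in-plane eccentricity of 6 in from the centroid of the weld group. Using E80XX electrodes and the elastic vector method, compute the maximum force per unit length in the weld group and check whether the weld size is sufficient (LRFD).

E80XX → F_EXX = 80 ksi.
Total weld length L_w = 21.5 in. Treat welds as unit-width lines.
Centroid: x̄ = 2×7×3.5 / 21.5 = 2.279 in from the vertical weld.
Polar moment about centroid: J = I_x + I_y = [7.5³/12 + 2×7×3.75²] + [7.5×2.279² + 2(7³/12 + 7×1.221²)] = 349 in³.
Direct shear f_v = P/L_w = 164 / 21.5 = 7.628 kip/in (vertical).
Torsion M = P·e = 164 × 6 = 984 kip·in.
Critical point at (x, y) = (4.721, 3.75) from centroid. f_tx = M·y/J = 10.57 kip/in; f_ty = M·x/J = 13.31 kip/in.
Resultant f_max = √[f_tx² + (f_v + f_ty)²] = √[10.57² + (7.628 + 13.31)²] = 23.46 kip/in.
Capacity per unit length: φr_n = 0.75 × 0.6 × 80 × (0.707 × 0.75) = 19.09 kip/in.
23.46 > 19.09 → NOT adequate.

f_max ≈ 23.5 kip/in; NOT adequate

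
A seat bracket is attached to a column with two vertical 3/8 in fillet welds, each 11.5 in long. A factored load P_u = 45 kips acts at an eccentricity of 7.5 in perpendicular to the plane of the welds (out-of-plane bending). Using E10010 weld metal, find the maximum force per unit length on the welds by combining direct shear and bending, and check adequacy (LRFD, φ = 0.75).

E100XX → F_EXX = 100 ksi.
L_w = 2 × 11.5 = 23 in; section modulus (unit throat) S = 2 × L²/6 = 44.08 in².
Direct shear f_v = P/L_w = 45/23 = 1.957 kip/in.
Moment M = P × e = 45 × 7.5 = 337.5 kip·in; bending f_b = M/S = 7.656 kip/in.
f_max = √(f_v² + f_b²) = √(1.957² + 7.656²) = 7.902 kip/in.
φr_n = 0.75 × 0.6 × 100 × (0.707 × 0.375) = 11.93 kip/in → adequate.

f_max ≈ 7.9 kip/in; adequate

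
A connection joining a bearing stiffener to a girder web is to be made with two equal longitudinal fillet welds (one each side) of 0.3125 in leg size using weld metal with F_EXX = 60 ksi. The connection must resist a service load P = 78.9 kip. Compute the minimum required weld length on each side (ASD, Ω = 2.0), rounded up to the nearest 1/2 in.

L = 10 in on each side

Throat t_e = 0.707 × 0.3125 = 0.2209 in.
r_n/Ω = (0.6 × 60 × 0.2209) / 2.0 = 3.977 kip/in.
L_req = P / (r_n/Ω) = 78.9 / 3.977 = 19.84 in total.
Per side: 19.84 / 2 = 9.92 in.
Round up → use L = 10 in on each side.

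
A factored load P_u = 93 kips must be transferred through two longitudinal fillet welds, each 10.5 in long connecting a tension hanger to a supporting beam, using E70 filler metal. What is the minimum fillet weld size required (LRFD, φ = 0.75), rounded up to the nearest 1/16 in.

E70XX → F_EXX = 70 ksi.
Total weld length L = 21 in.
Required throat t_e = P_u / (φ × 0.6 F_EXX × L) = 93 / (0.75 × 0.6 × 70 × 21) = 0.1406 in.
Required leg w = t_e / 0.707 = 0.1989 in → use 1/4 in.

w = 1/4 in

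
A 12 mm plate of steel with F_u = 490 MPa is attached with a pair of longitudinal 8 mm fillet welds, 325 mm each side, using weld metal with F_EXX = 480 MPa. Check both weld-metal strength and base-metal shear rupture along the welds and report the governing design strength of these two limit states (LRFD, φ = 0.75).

φR_n ≈ 794 kN (weld metal governs)

t_e = 0.707 × 8 = 5.656 mm; L = 650 mm.
Weld metal: φR_n = 0.75 × 0.6 × 480 × 5.656 × 650 × 10⁻³ = 794.1 kN.
Base metal (shear rupture): φR_n = 0.75 × 0.6 × 490 × 12 × 650 × 10⁻³ = 1720 kN.
Governing: weld metal.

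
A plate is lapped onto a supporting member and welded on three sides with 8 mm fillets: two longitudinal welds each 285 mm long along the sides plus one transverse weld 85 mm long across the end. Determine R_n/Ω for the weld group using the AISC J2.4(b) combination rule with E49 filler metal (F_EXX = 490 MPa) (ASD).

R_n/Ω ≈ 545 kN

t_e = 0.707 × 8 = 5.656 mm.
R_nwl = 0.6 × 490 × 5.656 × 570 × 10⁻³ = 947.8 kN (longitudinal, 2 welds).
R_nwt = 0.6 × 490 × 5.656 × 85 × 10⁻³ = 141.3 kN (transverse, base value).
(i) R_nwl + R_nwt = 1089 kN; (ii) 0.85 R_nwl + 1.5 R_nwt = 1018 kN.
R_n = max = 1089 kN [governs: (i)]; R_n/Ω = 544.6 kN.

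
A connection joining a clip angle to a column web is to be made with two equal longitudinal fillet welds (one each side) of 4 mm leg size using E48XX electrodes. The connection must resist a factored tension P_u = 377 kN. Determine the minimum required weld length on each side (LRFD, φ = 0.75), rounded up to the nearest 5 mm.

E48XX → F_EXX = 480 MPa.
Throat t_e = 0.707 × 4 = 2.828 mm.
φr_n = 0.75 × 0.6 × 480 × 2.828 × 10⁻³ = 0.6108 kN/mm.
L_req = P_u / φr_n = 377 / 0.6108 = 617.2 mm total.
Per side: 617.2 / 2 = 308.6 mm.
Round up → use L = 310 mm on each side.

L = 310 mm on each side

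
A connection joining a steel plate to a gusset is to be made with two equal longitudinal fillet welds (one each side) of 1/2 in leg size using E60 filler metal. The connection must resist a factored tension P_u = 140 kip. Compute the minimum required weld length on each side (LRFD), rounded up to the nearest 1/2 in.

E60XX → F_EXX = 60 ksi.
Throat t_e = 0.707 × 0.5 = 0.3535 in.
φr_n = 0.75 × 0.6 × 60 × 0.3535 = 9.544 kip/in.
L_req = P_u / φr_n = 140 / 9.544 = 14.67 in total.
Per side: 14.67 / 2 = 7.334 in.
Round up → use L = 7.5 in on each side.

L = 7.5 in on each side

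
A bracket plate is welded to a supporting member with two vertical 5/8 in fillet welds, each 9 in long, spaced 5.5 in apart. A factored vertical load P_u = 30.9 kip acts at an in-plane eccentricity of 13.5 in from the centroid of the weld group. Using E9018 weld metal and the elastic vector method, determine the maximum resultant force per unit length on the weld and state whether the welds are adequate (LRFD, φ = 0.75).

E90XX → F_EXX = 90 ksi.
Total weld length L_w = 18 in. Treat welds as unit-width lines.
Polar moment about centroid: J = 2[d³/12 + d(b/2)²] = 2[9³/12 + 9×2.75²] = 257.6 in³.
Direct shear f_v = P/L_w = 30.9 / 18 = 1.717 kip/in (vertical).
Torsion M = P·e = 30.9 × 13.5 = 417.15 kip·in.
Critical point at (x, y) = (2.75, 4.5) from centroid. f_tx = M·y/J = 7.286 kip/in; f_ty = M·x/J = 4.453 kip/in.
Resultant f_max = √[f_tx² + (f_v + f_ty)²] = √[7.286² + (1.717 + 4.453)²] = 9.548 kip/in.
Capacity per unit length: φr_n = 0.75 × 0.6 × 90 × (0.707 × 0.625) = 17.9 kip/in.
9.548 ≤ 17.9 → adequate.

f_max ≈ 9.55 kip/in; adequate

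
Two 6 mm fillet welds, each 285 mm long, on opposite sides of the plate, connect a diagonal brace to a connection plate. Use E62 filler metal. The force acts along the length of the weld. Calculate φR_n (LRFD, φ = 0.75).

E62XX → F_EXX = 620 MPa.
Effective throat t_e = 0.707 × 6 = 4.242 mm.
Total length L = 570 mm; A_we = 4.242 × 570 = 2418 mm².
F_nw = 0.6 F_EXX = 0.6 × 620 = 372 MPa.
φR_n = 0.75 × 372 × 2418 × 10⁻³ = 674.6 kN.

φR_n ≈ 675 kN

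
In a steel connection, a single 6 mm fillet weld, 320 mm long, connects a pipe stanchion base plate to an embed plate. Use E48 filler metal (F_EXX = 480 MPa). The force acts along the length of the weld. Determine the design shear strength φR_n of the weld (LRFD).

φR_n ≈ 293 kN

Effective throat t_e = 0.707 × 6 = 4.242 mm.
Total length L = 320 mm; A_we = 4.242 × 320 = 1357 mm².
F_nw = 0.6 F_EXX = 0.6 × 480 = 288 MPa.
φR_n = 0.75 × 288 × 1357 × 10⁻³ = 293.2 kN.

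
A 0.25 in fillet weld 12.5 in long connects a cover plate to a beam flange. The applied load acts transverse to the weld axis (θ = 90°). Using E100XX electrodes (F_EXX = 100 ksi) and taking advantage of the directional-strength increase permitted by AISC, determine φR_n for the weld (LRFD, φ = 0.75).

φR_n ≈ 149 kips

t_e = 0.707 × 0.25 = 0.1767 in; A_we = 0.1767 × 12.5 = 2.209 in².
Directional factor: 1.0 + 0.5 sin^1.5(90°) = 1.5.
F_nw = 0.6 × 100 × 1.5 = 90 ksi.
φR_n = 0.75 × 90 × 2.209 = 149.1 kips.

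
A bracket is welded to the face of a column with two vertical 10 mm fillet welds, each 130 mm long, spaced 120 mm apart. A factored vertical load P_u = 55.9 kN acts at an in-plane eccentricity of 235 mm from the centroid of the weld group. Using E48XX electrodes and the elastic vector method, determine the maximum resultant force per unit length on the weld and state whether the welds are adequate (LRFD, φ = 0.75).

f_max ≈ 1050 N/mm; adequate

E48XX → F_EXX = 480 MPa.
Total weld length L_w = 260 mm. Treat welds as unit-width lines.
Polar moment about centroid: J = 2[d³/12 + d(b/2)²] = 2[130³/12 + 130×60²] = 1302000 mm³.
Direct shear f_v = P/L_w = 55.9×10³ / 260 = 215 N/mm (vertical).
Torsion M = P·e = 55.9×10³ × 235 = 13136000 N·mm.
Critical point at (x, y) = (60, 65) from centroid. f_tx = M·y/J = 655.7 N/mm; f_ty = M·x/J = 605.3 N/mm.
Resultant f_max = √[f_tx² + (f_v + f_ty)²] = √[655.7² + (215 + 605.3)²] = 1050 N/mm.
Capacity per unit length: φr_n = 0.75 × 0.6 × 480 × (0.707 × 10) = 1527 N/mm.
1050 ≤ 1527 → adequate.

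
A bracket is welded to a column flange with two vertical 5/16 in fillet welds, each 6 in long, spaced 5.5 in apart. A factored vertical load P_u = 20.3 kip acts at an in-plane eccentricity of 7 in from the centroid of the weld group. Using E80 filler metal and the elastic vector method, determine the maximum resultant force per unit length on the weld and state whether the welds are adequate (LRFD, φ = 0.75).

f_max ≈ 5.84 kip/in; adequate

E80XX → F_EXX = 80 ksi.
Total weld length L_w = 12 in. Treat welds as unit-width lines.
Polar moment about centroid: J = 2[d³/12 + d(b/2)²] = 2[6³/12 + 6×2.75²] = 126.8 in³.
Direct shear f_v = P/L_w = 20.3 / 12 = 1.692 kip/in (vertical).
Torsion M = P·e = 20.3 × 7 = 142.1 kip·in.
Critical point at (x, y) = (2.75, 3) from centroid. f_tx = M·y/J = 3.363 kip/in; f_ty = M·x/J = 3.083 kip/in.
Resultant f_max = √[f_tx² + (f_v + f_ty)²] = √[3.363² + (1.692 + 3.083)²] = 5.84 kip/in.
Capacity per unit length: φr_n = 0.75 × 0.6 × 80 × (0.707 × 0.3125) = 7.954 kip/in.
5.84 ≤ 7.954 → adequate.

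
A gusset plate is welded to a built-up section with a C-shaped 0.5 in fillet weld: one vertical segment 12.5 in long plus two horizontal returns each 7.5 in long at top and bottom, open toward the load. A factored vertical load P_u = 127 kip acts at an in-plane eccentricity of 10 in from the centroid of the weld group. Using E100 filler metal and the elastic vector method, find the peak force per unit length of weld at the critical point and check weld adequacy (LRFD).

f_max ≈ 15 kip/in; adequate

E100XX → F_EXX = 100 ksi.
Total weld length L_w = 27.5 in. Treat welds as unit-width lines.
Centroid: x̄ = 2×7.5×3.75 / 27.5 = 2.045 in from the vertical weld.
Polar moment about centroid: J = I_x + I_y = [12.5³/12 + 2×7.5×6.25²] + [12.5×2.045² + 2(7.5³/12 + 7.5×1.705²)] = 914.9 in³.
Direct shear f_v = P/L_w = 127 / 27.5 = 4.618 kip/in (vertical).
Torsion M = P·e = 127 × 10 = 1270 kip·in.
Critical point at (x, y) = (5.455, 6.25) from centroid. f_tx = M·y/J = 8.676 kip/in; f_ty = M·x/J = 7.572 kip/in.
Resultant f_max = √[f_tx² + (f_v + f_ty)²] = √[8.676² + (4.618 + 7.572)²] = 14.96 kip/in.
Capacity per unit length: φr_n = 0.75 × 0.6 × 100 × (0.707 × 0.5) = 15.91 kip/in.
14.96 ≤ 15.91 → adequate.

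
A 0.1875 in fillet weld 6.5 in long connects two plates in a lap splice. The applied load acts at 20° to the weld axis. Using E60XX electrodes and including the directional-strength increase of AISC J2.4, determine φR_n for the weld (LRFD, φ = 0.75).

E60XX → F_EXX = 60 ksi.
t_e = 0.707 × 0.1875 = 0.1326 in; A_we = 0.1326 × 6.5 = 0.8617 in².
Directional factor: 1.0 + 0.5 sin^1.5(20°) = 1.1.
F_nw = 0.6 × 60 × 1.1 = 39.6 ksi.
φR_n = 0.75 × 39.6 × 0.8617 = 25.59 kip.

φR_n ≈ 25.6 kip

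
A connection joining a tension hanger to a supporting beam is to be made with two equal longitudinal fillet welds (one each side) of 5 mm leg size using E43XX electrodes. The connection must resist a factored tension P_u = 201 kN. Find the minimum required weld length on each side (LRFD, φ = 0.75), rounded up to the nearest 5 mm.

L = 150 mm on each side

E43XX → F_EXX = 430 MPa.
Throat t_e = 0.707 × 5 = 3.535 mm.
φr_n = 0.75 × 0.6 × 430 × 3.535 × 10⁻³ = 0.684 kN/mm.
L_req = P_u / φr_n = 201 / 0.684 = 293.8 mm total.
Per side: 293.8 / 2 = 146.9 mm.
Round up → use L = 150 mm on each side.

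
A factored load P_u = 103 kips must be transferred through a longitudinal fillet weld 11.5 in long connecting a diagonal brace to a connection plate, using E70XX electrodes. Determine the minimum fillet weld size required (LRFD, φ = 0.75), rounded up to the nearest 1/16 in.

w = 7/16 in

E70XX → F_EXX = 70 ksi.
Total weld length L = 11.5 in.
Required throat t_e = P_u / (φ × 0.6 F_EXX × L) = 103 / (0.75 × 0.6 × 70 × 11.5) = 0.2843 in.
Required leg w = t_e / 0.707 = 0.4022 in → use 7/16 in.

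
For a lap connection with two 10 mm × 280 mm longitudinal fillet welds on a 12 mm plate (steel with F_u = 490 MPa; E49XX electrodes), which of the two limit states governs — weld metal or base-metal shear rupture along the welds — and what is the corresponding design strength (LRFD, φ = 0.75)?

E49XX → F_EXX = 490 MPa.
t_e = 0.707 × 10 = 7.07 mm; L = 560 mm.
Weld metal: φR_n = 0.75 × 0.6 × 490 × 7.07 × 560 × 10⁻³ = 873 kN.
Base metal (shear rupture): φR_n = 0.75 × 0.6 × 490 × 12 × 560 × 10⁻³ = 1482 kN.
Governing: weld metal.

φR_n ≈ 873 kN (weld metal governs)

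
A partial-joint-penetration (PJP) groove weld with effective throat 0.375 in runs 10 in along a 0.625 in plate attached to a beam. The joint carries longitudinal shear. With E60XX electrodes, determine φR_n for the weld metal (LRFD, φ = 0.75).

E60XX → F_EXX = 60 ksi.
Effective throat (given) t_e = 0.375 in.
A_we = 0.375 × 10 = 3.75 in².
F_nw = 0.6 F_EXX = 36 ksi.
φR_n = 0.75 × 36 × 3.75 = 101.2 kips.

φR_n ≈ 101 kips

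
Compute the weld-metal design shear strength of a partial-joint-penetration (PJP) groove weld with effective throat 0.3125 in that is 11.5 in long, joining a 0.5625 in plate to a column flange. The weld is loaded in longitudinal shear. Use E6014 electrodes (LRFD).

E60XX → F_EXX = 60 ksi.
Effective throat (given) t_e = 0.3125 in.
A_we = 0.3125 × 11.5 = 3.594 in².
F_nw = 0.6 F_EXX = 36 ksi.
φR_n = 0.75 × 36 × 3.594 = 97.03 kips.

φR_n ≈ 97 kips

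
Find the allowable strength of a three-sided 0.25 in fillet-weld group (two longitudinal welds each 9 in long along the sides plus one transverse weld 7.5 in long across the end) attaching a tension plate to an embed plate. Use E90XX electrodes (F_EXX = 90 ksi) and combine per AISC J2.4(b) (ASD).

R_n/Ω ≈ 127 kip

t_e = 0.707 × 0.25 = 0.1767 in.
R_nwl = 0.6 × 90 × 0.1767 × 18 = 171.8 kip (longitudinal, 2 welds).
R_nwt = 0.6 × 90 × 0.1767 × 7.5 = 71.58 kip (transverse, base value).
(i) R_nwl + R_nwt = 243.4 kip; (ii) 0.85 R_nwl + 1.5 R_nwt = 253.4 kip.
R_n = max = 253.4 kip [governs: (ii)]; R_n/Ω = 126.7 kip.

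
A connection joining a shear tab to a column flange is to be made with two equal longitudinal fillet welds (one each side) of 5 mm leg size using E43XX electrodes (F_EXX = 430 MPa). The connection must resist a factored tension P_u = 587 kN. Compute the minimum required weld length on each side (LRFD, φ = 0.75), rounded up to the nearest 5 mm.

L = 430 mm on each side

Throat t_e = 0.707 × 5 = 3.535 mm.
φr_n = 0.75 × 0.6 × 430 × 3.535 × 10⁻³ = 0.684 kN/mm.
L_req = P_u / φr_n = 587 / 0.684 = 858.2 mm total.
Per side: 858.2 / 2 = 429.1 mm.
Round up → use L = 430 mm on each side.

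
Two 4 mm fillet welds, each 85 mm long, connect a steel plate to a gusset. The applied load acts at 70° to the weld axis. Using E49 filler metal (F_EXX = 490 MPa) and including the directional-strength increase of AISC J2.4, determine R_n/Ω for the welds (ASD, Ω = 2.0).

t_e = 0.707 × 4 = 2.828 mm; A_we = 2.828 × 170 = 480.8 mm².
Directional factor: 1.0 + 0.5 sin^1.5(70°) = 1.455.
F_nw = 0.6 × 490 × 1.455 = 427.9 MPa.
R_n/Ω = (427.9 × 480.8) / 2.0 × 10⁻³ = 102.9 kN.

R_n/Ω ≈ 103 kN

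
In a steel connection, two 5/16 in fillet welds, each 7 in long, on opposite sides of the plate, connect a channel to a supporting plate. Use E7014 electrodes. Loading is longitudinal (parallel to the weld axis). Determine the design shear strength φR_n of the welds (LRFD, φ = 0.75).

φR_n ≈ 97.4 kip

E70XX → F_EXX = 70 ksi.
Effective throat t_e = 0.707 × 0.3125 = 0.2209 in.
Total length L = 14 in; A_we = 0.2209 × 14 = 3.093 in².
F_nw = 0.6 F_EXX = 0.6 × 70 = 42 ksi.
φR_n = 0.75 × 42 × 3.093 = 97.43 kip.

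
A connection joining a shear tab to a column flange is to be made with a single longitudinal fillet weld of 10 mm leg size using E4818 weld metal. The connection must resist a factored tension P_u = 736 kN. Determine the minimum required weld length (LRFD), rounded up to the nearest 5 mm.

L = 485 mm

E48XX → F_EXX = 480 MPa.
Throat t_e = 0.707 × 10 = 7.07 mm.
φr_n = 0.75 × 0.6 × 480 × 7.07 × 10⁻³ = 1.527 kN/mm.
L_req = P_u / φr_n = 736 / 1.527 = 482 mm total.
Round up → use L = 485 mm.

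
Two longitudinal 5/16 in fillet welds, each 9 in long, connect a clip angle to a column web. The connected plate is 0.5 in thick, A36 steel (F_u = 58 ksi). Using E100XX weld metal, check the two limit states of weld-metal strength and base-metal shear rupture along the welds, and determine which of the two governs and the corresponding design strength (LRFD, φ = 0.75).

E100XX → F_EXX = 100 ksi.
t_e = 0.707 × 0.3125 = 0.2209 in; L = 18 in.
Weld metal: φR_n = 0.75 × 0.6 × 100 × 0.2209 × 18 = 179 kip.
Base metal (shear rupture): φR_n = 0.75 × 0.6 × 58 × 0.5 × 18 = 234.9 kip.
Governing: weld metal.

φR_n ≈ 179 kip (weld metal governs)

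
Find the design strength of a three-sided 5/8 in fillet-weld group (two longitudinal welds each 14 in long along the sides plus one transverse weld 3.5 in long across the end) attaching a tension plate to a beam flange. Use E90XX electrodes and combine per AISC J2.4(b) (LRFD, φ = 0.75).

E90XX → F_EXX = 90 ksi.
t_e = 0.707 × 0.625 = 0.4419 in.
R_nwl = 0.6 × 90 × 0.4419 × 28 = 668.1 kips (longitudinal, 2 welds).
R_nwt = 0.6 × 90 × 0.4419 × 3.5 = 83.51 kips (transverse, base value).
(i) R_nwl + R_nwt = 751.6 kips; (ii) 0.85 R_nwl + 1.5 R_nwt = 693.2 kips.
R_n = max = 751.6 kips [governs: (i)]; φR_n = 563.7 kips.

φR_n ≈ 564 kips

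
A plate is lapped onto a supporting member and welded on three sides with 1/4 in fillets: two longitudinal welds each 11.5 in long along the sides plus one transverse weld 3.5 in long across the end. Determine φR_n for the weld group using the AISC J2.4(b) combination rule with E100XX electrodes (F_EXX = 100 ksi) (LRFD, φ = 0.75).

t_e = 0.707 × 0.25 = 0.1767 in.
R_nwl = 0.6 × 100 × 0.1767 × 23 = 243.9 kip (longitudinal, 2 welds).
R_nwt = 0.6 × 100 × 0.1767 × 3.5 = 37.12 kip (transverse, base value).
(i) R_nwl + R_nwt = 281 kip; (ii) 0.85 R_nwl + 1.5 R_nwt = 263 kip.
R_n = max = 281 kip [governs: (i)]; φR_n = 210.8 kip.

φR_n ≈ 211 kip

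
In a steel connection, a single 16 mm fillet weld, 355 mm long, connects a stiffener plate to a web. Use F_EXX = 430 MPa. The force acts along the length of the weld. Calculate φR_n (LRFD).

φR_n ≈ 777 kN

Effective throat t_e = 0.707 × 16 = 11.31 mm.
Total length L = 355 mm; A_we = 11.31 × 355 = 4016 mm².
F_nw = 0.6 F_EXX = 0.6 × 430 = 258 MPa.
φR_n = 0.75 × 258 × 4016 × 10⁻³ = 777 kN.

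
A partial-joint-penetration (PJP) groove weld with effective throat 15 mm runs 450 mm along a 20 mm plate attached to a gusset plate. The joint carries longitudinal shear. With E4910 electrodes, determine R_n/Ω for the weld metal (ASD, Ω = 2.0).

R_n/Ω ≈ 992 kN

E49XX → F_EXX = 490 MPa.
Effective throat (given) t_e = 15 mm.
A_we = 15 × 450 = 6750 mm².
F_nw = 0.6 F_EXX = 294 MPa.
R_n/Ω = (294 × 6750) / 2.0 × 10⁻³ = 992.2 kN.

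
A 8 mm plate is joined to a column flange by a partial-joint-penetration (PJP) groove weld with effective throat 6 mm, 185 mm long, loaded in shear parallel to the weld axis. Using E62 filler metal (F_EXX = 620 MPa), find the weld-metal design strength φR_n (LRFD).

φR_n ≈ 310 kN

Effective throat (given) t_e = 6 mm.
A_we = 6 × 185 = 1110 mm².
F_nw = 0.6 F_EXX = 372 MPa.
φR_n = 0.75 × 372 × 1110 × 10⁻³ = 309.7 kN.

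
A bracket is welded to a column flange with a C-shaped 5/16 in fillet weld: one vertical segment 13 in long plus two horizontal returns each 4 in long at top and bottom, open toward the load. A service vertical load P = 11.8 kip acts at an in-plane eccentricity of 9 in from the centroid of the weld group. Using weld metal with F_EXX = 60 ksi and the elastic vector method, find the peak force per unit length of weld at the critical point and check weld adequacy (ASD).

Total weld length L_w = 21 in. Treat welds as unit-width lines.
Centroid: x̄ = 2×4×2 / 21 = 0.7619 in from the vertical weld.
Polar moment about centroid: J = I_x + I_y = [13³/12 + 2×4×6.5²] + [13×0.7619² + 2(4³/12 + 4×1.238²)] = 551.6 in³.
Direct shear f_v = P/L_w = 11.8 / 21 = 0.5619 kip/in (vertical).
Torsion M = P·e = 11.8 × 9 = 106.2 kip·in.
Critical point at (x, y) = (3.238, 6.5) from centroid. f_tx = M·y/J = 1.252 kip/in; f_ty = M·x/J = 0.6235 kip/in.
Resultant f_max = √[f_tx² + (f_v + f_ty)²] = √[1.252² + (0.5619 + 0.6235)²] = 1.724 kip/in.
Capacity per unit length: r_n/Ω = (1/2.0) × 0.6 × 60 × (0.707 × 0.3125) = 3.977 kip/in.
1.724 ≤ 3.977 → adequate.

f_max ≈ 1.72 kip/in; adequate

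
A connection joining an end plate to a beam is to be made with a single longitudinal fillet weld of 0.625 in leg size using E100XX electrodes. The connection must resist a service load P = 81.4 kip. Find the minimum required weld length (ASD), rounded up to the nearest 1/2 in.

L = 6.5 in

E100XX → F_EXX = 100 ksi.
Throat t_e = 0.707 × 0.625 = 0.4419 in.
r_n/Ω = (0.6 × 100 × 0.4419) / 2.0 = 13.26 kip/in.
L_req = P / (r_n/Ω) = 81.4 / 13.26 = 6.14 in total.
Round up → use L = 6.5 in.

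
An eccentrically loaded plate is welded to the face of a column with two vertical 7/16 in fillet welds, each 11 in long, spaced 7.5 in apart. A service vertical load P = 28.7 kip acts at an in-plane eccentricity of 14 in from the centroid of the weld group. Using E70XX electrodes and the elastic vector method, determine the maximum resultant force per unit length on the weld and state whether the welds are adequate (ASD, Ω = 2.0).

E70XX → F_EXX = 70 ksi.
Total weld length L_w = 22 in. Treat welds as unit-width lines.
Polar moment about centroid: J = 2[d³/12 + d(b/2)²] = 2[11³/12 + 11×3.75²] = 531.2 in³.
Direct shear f_v = P/L_w = 28.7 / 22 = 1.305 kip/in (vertical).
Torsion M = P·e = 28.7 × 14 = 401.8 kip·in.
Critical point at (x, y) = (3.75, 5.5) from centroid. f_tx = M·y/J = 4.16 kip/in; f_ty = M·x/J = 2.836 kip/in.
Resultant f_max = √[f_tx² + (f_v + f_ty)²] = √[4.16² + (1.305 + 2.836)²] = 5.87 kip/in.
Capacity per unit length: r_n/Ω = (1/2.0) × 0.6 × 70 × (0.707 × 0.4375) = 6.496 kip/in.
5.87 ≤ 6.496 → adequate.

f_max ≈ 5.87 kip/in; adequate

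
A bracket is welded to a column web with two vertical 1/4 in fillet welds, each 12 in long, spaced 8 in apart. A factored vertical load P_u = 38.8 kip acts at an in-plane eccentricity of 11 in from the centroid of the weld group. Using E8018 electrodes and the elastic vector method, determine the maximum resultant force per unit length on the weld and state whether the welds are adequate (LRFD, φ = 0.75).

f_max ≈ 5.64 kip/in; adequate

E80XX → F_EXX = 80 ksi.
Total weld length L_w = 24 in. Treat welds as unit-width lines.
Polar moment about centroid: J = 2[d³/12 + d(b/2)²] = 2[12³/12 + 12×4²] = 672 in³.
Direct shear f_v = P/L_w = 38.8 / 24 = 1.617 kip/in (vertical).
Torsion M = P·e = 38.8 × 11 = 426.8 kip·in.
Critical point at (x, y) = (4, 6) from centroid. f_tx = M·y/J = 3.811 kip/in; f_ty = M·x/J = 2.54 kip/in.
Resultant f_max = √[f_tx² + (f_v + f_ty)²] = √[3.811² + (1.617 + 2.54)²] = 5.639 kip/in.
Capacity per unit length: φr_n = 0.75 × 0.6 × 80 × (0.707 × 0.25) = 6.363 kip/in.
5.639 ≤ 6.363 → adequate.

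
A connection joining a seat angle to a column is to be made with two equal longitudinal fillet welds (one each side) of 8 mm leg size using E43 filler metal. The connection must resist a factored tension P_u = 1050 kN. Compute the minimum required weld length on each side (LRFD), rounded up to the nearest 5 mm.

L = 480 mm on each side

E43XX → F_EXX = 430 MPa.
Throat t_e = 0.707 × 8 = 5.656 mm.
φr_n = 0.75 × 0.6 × 430 × 5.656 × 10⁻³ = 1.094 kN/mm.
L_req = P_u / φr_n = 1050 / 1.094 = 959.4 mm total.
Per side: 959.4 / 2 = 479.7 mm.
Round up → use L = 480 mm on each side.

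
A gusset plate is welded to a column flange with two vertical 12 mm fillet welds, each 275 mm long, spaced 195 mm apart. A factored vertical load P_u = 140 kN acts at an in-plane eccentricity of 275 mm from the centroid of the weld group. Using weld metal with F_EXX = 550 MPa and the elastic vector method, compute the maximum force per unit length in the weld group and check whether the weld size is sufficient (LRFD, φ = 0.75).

f_max ≈ 917 N/mm; adequate

Total weld length L_w = 550 mm. Treat welds as unit-width lines.
Polar moment about centroid: J = 2[d³/12 + d(b/2)²] = 2[275³/12 + 275×97.5²] = 8695000 mm³.
Direct shear f_v = P/L_w = 140×10³ / 550 = 254.5 N/mm (vertical).
Torsion M = P·e = 140×10³ × 275 = 38500000 N·mm.
Critical point at (x, y) = (97.5, 137.5) from centroid. f_tx = M·y/J = 608.9 N/mm; f_ty = M·x/J = 431.7 N/mm.
Resultant f_max = √[f_tx² + (f_v + f_ty)²] = √[608.9² + (254.5 + 431.7)²] = 917.4 N/mm.
Capacity per unit length: φr_n = 0.75 × 0.6 × 550 × (0.707 × 12) = 2100 N/mm.
917.4 ≤ 2100 → adequate.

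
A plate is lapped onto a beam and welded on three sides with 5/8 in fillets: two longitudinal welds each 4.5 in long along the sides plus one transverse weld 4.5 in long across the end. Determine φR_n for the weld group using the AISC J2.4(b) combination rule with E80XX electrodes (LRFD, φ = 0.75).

E80XX → F_EXX = 80 ksi.
t_e = 0.707 × 0.625 = 0.4419 in.
R_nwl = 0.6 × 80 × 0.4419 × 9 = 190.9 kip (longitudinal, 2 welds).
R_nwt = 0.6 × 80 × 0.4419 × 4.5 = 95.44 kip (transverse, base value).
(i) R_nwl + R_nwt = 286.3 kip; (ii) 0.85 R_nwl + 1.5 R_nwt = 305.4 kip.
R_n = max = 305.4 kip [governs: (ii)]; φR_n = 229.1 kip.

φR_n ≈ 229 kip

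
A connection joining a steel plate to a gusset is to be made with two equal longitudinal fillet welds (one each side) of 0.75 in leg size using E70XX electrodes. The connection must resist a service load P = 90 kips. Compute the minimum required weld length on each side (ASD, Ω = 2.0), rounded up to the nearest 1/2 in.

L = 4.5 in on each side

E70XX → F_EXX = 70 ksi.
Throat t_e = 0.707 × 0.75 = 0.5302 in.
r_n/Ω = (0.6 × 70 × 0.5302) / 2.0 = 11.14 kip/in.
L_req = P / (r_n/Ω) = 90 / 11.14 = 8.082 in total.
Per side: 8.082 / 2 = 4.041 in.
Round up → use L = 4.5 in on each side.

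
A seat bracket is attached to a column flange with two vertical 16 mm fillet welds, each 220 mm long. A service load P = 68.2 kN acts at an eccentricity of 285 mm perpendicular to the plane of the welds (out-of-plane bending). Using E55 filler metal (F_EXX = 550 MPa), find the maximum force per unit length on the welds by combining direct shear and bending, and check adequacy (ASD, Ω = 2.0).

f_max ≈ 1210 N/mm; adequate

L_w = 2 × 220 = 440 mm; section modulus (unit throat) S = 2 × L²/6 = 16130 mm².
Direct shear f_v = P/L_w = 68.2×10³/440 = 155 N/mm.
Moment M = P × e = 68.2×10³ × 285 = 19437000 N·mm; bending f_b = M/S = 1205 N/mm.
f_max = √(f_v² + f_b²) = √(155² + 1205²) = 1215 N/mm.
r_n/Ω = (1/2.0) × 0.6 × 550 × (0.707 × 16) = 1866 N/mm → adequate.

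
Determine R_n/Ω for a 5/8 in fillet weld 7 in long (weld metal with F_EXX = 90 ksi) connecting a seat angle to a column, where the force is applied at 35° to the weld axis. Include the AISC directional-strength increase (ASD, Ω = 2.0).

R_n/Ω ≈ 102 kips

t_e = 0.707 × 0.625 = 0.4419 in; A_we = 0.4419 × 7 = 3.093 in².
Directional factor: 1.0 + 0.5 sin^1.5(35°) = 1.217.
F_nw = 0.6 × 90 × 1.217 = 65.73 ksi.
R_n/Ω = (65.73 × 3.093) / 2.0 = 101.7 kips.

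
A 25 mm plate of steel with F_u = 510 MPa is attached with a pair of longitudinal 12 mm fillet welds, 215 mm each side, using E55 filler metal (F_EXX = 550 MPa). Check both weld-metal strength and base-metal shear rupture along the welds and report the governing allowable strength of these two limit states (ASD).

R_n/Ω ≈ 602 kN (weld metal governs)

t_e = 0.707 × 12 = 8.484 mm; L = 430 mm.
Weld metal: R_n/Ω = (1/2.0) × 0.6 × 550 × 8.484 × 430 × 10⁻³ = 601.9 kN.
Base metal (shear rupture): R_n/Ω = (1/2.0) × 0.6 × 510 × 25 × 430 × 10⁻³ = 1645 kN.
Governing: weld metal.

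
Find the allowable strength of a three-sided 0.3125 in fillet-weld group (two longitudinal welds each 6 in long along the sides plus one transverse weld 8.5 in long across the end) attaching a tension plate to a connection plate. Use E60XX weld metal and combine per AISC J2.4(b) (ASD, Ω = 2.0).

R_n/Ω ≈ 91.3 kips

E60XX → F_EXX = 60 ksi.
t_e = 0.707 × 0.3125 = 0.2209 in.
R_nwl = 0.6 × 60 × 0.2209 × 12 = 95.44 kips (longitudinal, 2 welds).
R_nwt = 0.6 × 60 × 0.2209 × 8.5 = 67.61 kips (transverse, base value).
(i) R_nwl + R_nwt = 163.1 kips; (ii) 0.85 R_nwl + 1.5 R_nwt = 182.5 kips.
R_n = max = 182.5 kips [governs: (ii)]; R_n/Ω = 91.27 kips.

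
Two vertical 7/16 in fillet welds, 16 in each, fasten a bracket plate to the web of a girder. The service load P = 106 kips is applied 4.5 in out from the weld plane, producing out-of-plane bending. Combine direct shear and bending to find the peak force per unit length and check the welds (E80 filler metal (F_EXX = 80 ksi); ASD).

f_max ≈ 6.5 kip/in; adequate

L_w = 2 × 16 = 32 in; section modulus (unit throat) S = 2 × L²/6 = 85.33 in².
Direct shear f_v = P/L_w = 106/32 = 3.312 kip/in.
Moment M = P × e = 106 × 4.5 = 477 kip·in; bending f_b = M/S = 5.59 kip/in.
f_max = √(f_v² + f_b²) = √(3.312² + 5.59²) = 6.498 kip/in.
r_n/Ω = (1/2.0) × 0.6 × 80 × (0.707 × 0.4375) = 7.423 kip/in → adequate.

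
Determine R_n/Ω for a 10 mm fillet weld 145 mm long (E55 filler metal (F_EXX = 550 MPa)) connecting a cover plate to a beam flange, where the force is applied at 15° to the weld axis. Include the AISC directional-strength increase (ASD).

R_n/Ω ≈ 180 kN

t_e = 0.707 × 10 = 7.07 mm; A_we = 7.07 × 145 = 1025 mm².
Directional factor: 1.0 + 0.5 sin^1.5(15°) = 1.066.
F_nw = 0.6 × 550 × 1.066 = 351.7 MPa.
R_n/Ω = (351.7 × 1025) / 2.0 × 10⁻³ = 180.3 kN.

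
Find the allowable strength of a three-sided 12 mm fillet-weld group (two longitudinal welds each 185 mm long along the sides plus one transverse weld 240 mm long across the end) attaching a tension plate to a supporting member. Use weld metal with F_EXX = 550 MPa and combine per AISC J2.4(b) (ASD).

R_n/Ω ≈ 944 kN

t_e = 0.707 × 12 = 8.484 mm.
R_nwl = 0.6 × 550 × 8.484 × 370 × 10⁻³ = 1036 kN (longitudinal, 2 welds).
R_nwt = 0.6 × 550 × 8.484 × 240 × 10⁻³ = 671.9 kN (transverse, base value).
(i) R_nwl + R_nwt = 1708 kN; (ii) 0.85 R_nwl + 1.5 R_nwt = 1888 kN.
R_n = max = 1888 kN [governs: (ii)]; R_n/Ω = 944.2 kN.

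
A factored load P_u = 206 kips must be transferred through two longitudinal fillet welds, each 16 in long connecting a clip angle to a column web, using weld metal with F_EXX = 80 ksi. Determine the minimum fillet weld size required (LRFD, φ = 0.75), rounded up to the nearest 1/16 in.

Total weld length L = 32 in.
Required throat t_e = P_u / (φ × 0.6 F_EXX × L) = 206 / (0.75 × 0.6 × 80 × 32) = 0.1788 in.
Required leg w = t_e / 0.707 = 0.2529 in → use 5/16 in.

w = 5/16 in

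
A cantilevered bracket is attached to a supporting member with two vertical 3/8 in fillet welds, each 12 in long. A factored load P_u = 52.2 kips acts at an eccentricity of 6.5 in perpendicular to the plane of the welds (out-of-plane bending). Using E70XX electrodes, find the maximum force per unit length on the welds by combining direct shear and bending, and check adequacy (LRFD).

E70XX → F_EXX = 70 ksi.
L_w = 2 × 12 = 24 in; section modulus (unit throat) S = 2 × L²/6 = 48 in².
Direct shear f_v = P/L_w = 52.2/24 = 2.175 kip/in.
Moment M = P × e = 52.2 × 6.5 = 339.3 kip·in; bending f_b = M/S = 7.069 kip/in.
f_max = √(f_v² + f_b²) = √(2.175² + 7.069²) = 7.396 kip/in.
φr_n = 0.75 × 0.6 × 70 × (0.707 × 0.375) = 8.351 kip/in → adequate.

f_max ≈ 7.4 kip/in; adequate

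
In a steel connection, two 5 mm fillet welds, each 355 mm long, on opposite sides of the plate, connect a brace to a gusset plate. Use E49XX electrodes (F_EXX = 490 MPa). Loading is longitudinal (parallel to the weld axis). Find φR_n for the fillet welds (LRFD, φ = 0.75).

Effective throat t_e = 0.707 × 5 = 3.535 mm.
Total length L = 710 mm; A_we = 3.535 × 710 = 2510 mm².
F_nw = 0.6 F_EXX = 0.6 × 490 = 294 MPa.
φR_n = 0.75 × 294 × 2510 × 10⁻³ = 553.4 kN.

φR_n ≈ 553 kN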